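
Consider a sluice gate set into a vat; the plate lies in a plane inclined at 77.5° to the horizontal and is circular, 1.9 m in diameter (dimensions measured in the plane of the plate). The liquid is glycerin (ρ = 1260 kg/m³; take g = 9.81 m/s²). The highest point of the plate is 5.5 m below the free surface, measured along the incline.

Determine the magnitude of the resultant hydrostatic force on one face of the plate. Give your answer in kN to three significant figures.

F ≈ 221 kN

γ = ρg = 1260 × 9.81 / 1000 = 12.3606 kN/m³.
Let θ = 77.5° be the plate's angle to the horizontal; measure y along the incline from where the plane meets the free surface. Vertical depth h = y·sinθ with sinθ = 0.976296.
The centroid is at the centre, 0.95 m below the top of the plate, so y_c = 5.5 + 0.95 = 6.45 m and h_c = 6.45 × 0.976296 = 6.29711 m.
A = π(0.95)² = 2.83529 m².
Resultant F = γ·h_c·A = 12.3606 × 6.29711 × 2.83529 = 220.688 kN.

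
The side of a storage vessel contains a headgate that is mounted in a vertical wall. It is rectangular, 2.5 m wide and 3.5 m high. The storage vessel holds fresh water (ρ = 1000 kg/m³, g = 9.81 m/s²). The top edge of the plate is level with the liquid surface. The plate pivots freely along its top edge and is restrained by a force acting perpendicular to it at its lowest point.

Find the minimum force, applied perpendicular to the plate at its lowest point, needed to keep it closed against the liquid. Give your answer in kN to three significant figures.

γ = ρg = 1000 × 9.81 = 9810 N/m³ = 9.81 kN/m³.
The centroid lies 3.5/2 = 1.75 m below the top edge, so the centroid depth is h_c = 1.75 m.
A = 2.5 × 3.5 = 8.75 m².
Resultant F = γ·h_c·A = 9.81 × 1.75 × 8.75 = 150.216 kN.
I_c = b·h³/12 = 2.5 × 3.5³/12 = 8.93229 m⁴.
Centre of pressure: y_p = y_c + I_c/(y_c·A) = 1.75 + 8.93229/(1.75 × 8.75) = 1.75 + 0.583333 = 2.33333 m along the plane.
The resultant acts 1.75 + 0.583333 = 2.33333 m (along the plate) below the hinge at the top edge, so the moment about the hinge is M = F × 2.33333 = 150.216 × 2.33333 = 350.503 kN·m.
A normal force at the bottom, 3.5 m from the hinge, must supply this moment: P = 350.503/3.5 = 100.144 kN.

P ≈ 100 kN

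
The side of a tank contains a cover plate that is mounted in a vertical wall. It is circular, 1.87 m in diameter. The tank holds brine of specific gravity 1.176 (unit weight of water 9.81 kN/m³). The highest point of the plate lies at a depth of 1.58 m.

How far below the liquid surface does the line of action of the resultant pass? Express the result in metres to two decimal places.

γ = 1.176 × 9.81 = 11.53656 kN/m³.
The centroid is at the centre, 0.935 m below the top of the plate, so the centroid depth is h_c = 1.58 + 0.935 = 2.515 m.
A = π(0.935)² = 2.74646 m².
Resultant F = γ·h_c·A = 11.53656 × 2.515 × 2.74646 = 79.687 kN.
I_c = πr⁴/4 = π × 0.935⁴/4 = 0.600256 m⁴.
Centre of pressure: y_p = y_c + I_c/(y_c·A) = 2.515 + 0.600256/(2.515 × 2.74646) = 2.515 + 0.0869011 = 2.6019 m along the plane.

h_p = 2.60 m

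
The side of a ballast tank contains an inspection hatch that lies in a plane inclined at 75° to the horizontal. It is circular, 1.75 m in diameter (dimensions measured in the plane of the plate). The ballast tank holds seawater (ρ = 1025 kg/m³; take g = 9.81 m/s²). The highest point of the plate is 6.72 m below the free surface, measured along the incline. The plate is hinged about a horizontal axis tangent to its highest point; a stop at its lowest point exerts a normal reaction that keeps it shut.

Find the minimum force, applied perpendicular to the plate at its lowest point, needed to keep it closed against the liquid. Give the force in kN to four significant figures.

γ = ρg = 1025 × 9.81 / 1000 = 10.05525 kN/m³.
Let θ = 75° be the plate's angle to the horizontal; measure y along the incline from where the plane meets the free surface. Vertical depth h = y·sinθ with sinθ = 0.965926.
The centroid is at the centre, 0.875 m below the top of the plate, so y_c = 6.72 + 0.875 = 7.595 m and h_c = 7.595 × 0.965926 = 7.33621 m.
A = π(0.875)² = 2.40528 m².
Resultant F = γ·h_c·A = 10.05525 × 7.33621 × 2.40528 = 177.431 kN.
I_c = πr⁴/4 = π × 0.875⁴/4 = 0.460386 m⁴.
Centre of pressure: y_p = y_c + I_c/(y_c·A) = 7.595 + 0.460386/(7.595 × 2.40528) = 7.595 + 0.0252016 = 7.6202 m along the plane.
The resultant acts 0.875 + 0.0252016 = 0.900202 m (along the plate) below the hinge at the top edge, so the moment about the hinge is M = F × 0.900202 = 177.431 × 0.900202 = 159.724 kN·m.
A normal force at the bottom, 1.75 m from the hinge, must supply this moment: P = 159.724/1.75 = 91.2709 kN.

P ≈ 91.27 kN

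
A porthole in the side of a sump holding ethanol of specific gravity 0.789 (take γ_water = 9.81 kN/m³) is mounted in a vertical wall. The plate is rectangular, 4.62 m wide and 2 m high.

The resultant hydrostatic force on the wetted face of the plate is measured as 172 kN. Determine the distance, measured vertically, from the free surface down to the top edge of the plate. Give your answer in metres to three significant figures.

γ = 0.789 × 9.81 = 7.74009 kN/m³.
A = 4.62 × 2 = 9.24 m².
From F = γ·h_c·A, the centroid depth is h_c = 172/(7.74009 × 9.24) = 2.40497 m.
The centroid lies 2/2 = 1 m below the top edge, so the top edge sits at h_top = 2.40497 − 1 = 1.40497 m below the surface.

d_top ≈ 1.40 m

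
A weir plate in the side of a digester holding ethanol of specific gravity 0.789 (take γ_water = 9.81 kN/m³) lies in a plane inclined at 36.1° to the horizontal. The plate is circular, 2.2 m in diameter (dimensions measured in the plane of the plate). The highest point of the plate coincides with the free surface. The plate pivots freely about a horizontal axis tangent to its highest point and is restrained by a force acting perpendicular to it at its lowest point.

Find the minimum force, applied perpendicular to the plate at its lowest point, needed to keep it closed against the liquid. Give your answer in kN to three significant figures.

P ≈ 11.9 kN

γ = 0.789 × 9.81 = 7.74009 kN/m³.
Let θ = 36.1° be the plate's angle to the horizontal; measure y along the incline from where the plane meets the free surface. Vertical depth h = y·sinθ with sinθ = 0.589196.
The centroid is at the centre, 1.1 m below the top of the plate, so y_c = 1.1 m and h_c = 1.1 × 0.589196 = 0.648116 m.
A = π(1.1)² = 3.80133 m².
Resultant F = γ·h_c·A = 7.74009 × 0.648116 × 3.80133 = 19.0693 kN.
I_c = πr⁴/4 = π × 1.1⁴/4 = 1.1499 m⁴.
Centre of pressure: y_p = y_c + I_c/(y_c·A) = 1.1 + 1.1499/(1.1 × 3.80133) = 1.1 + 0.274999 = 1.375 m along the plane.
The resultant acts 1.1 + 0.274999 = 1.375 m (along the plate) below the hinge at the top edge, so the moment about the hinge is M = F × 1.375 = 19.0693 × 1.375 = 26.2203 kN·m.
A normal force at the bottom, 2.2 m from the hinge, must supply this moment: P = 26.2203/2.2 = 11.9183 kN.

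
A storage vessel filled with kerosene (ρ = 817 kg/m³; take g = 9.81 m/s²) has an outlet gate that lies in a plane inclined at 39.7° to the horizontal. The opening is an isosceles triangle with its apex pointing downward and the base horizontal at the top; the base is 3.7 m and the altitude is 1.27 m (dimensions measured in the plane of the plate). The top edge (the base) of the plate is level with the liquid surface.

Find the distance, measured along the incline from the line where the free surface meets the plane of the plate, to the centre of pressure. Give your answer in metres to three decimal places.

y_p = 0.635 m

γ = ρg = 817 × 9.81 / 1000 = 8.01477 kN/m³.
Let θ = 39.7° be the plate's angle to the horizontal; measure y along the incline from where the plane meets the free surface. Vertical depth h = y·sinθ with sinθ = 0.638768.
With the apex down, the centroid sits h/3 = 1.27/3 = 0.423333 m below the base (the top edge), so y_c = 0.423333 m and h_c = 0.423333 × 0.638768 = 0.270412 m.
A = ½ × 3.7 × 1.27 = 2.3495 m².
Resultant F = γ·h_c·A = 8.01477 × 0.270412 × 2.3495 = 5.09205 kN.
I_c = b·h³/36 = 3.7 × 1.27³/36 = 0.210528 m⁴.
Centre of pressure: y_p = y_c + I_c/(y_c·A) = 0.423333 + 0.210528/(0.423333 × 2.3495) = 0.423333 + 0.211667 = 0.635 m along the plane.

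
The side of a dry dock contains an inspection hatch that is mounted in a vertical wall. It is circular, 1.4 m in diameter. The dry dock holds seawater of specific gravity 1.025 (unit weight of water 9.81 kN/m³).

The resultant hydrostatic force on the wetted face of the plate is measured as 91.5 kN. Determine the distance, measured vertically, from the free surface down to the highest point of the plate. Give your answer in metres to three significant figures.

d_top ≈ 5.21 m

γ = 1.025 × 9.81 = 10.05525 kN/m³.
A = π(0.7)² = 1.53938 m².
From F = γ·h_c·A, the centroid depth is h_c = 91.5/(10.05525 × 1.53938) = 5.91129 m.
The centroid is at the centre, 0.7 m below the top of the plate, so the highest point sits at h_top = 5.91129 − 0.7 = 5.21129 m below the surface.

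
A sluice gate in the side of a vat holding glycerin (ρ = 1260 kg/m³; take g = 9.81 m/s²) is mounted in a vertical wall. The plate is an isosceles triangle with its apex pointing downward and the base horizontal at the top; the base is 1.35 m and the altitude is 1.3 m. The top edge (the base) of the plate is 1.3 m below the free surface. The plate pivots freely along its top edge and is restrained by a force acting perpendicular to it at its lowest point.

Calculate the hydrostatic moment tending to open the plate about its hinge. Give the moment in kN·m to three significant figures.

γ = ρg = 1260 × 9.81 / 1000 = 12.3606 kN/m³.
With the apex down, the centroid sits h/3 = 1.3/3 = 0.433333 m below the base (the top edge), so the centroid depth is h_c = 1.3 + 0.433333 = 1.73333 m.
A = ½ × 1.35 × 1.3 = 0.8775 m².
Resultant F = γ·h_c·A = 12.3606 × 1.73333 × 0.8775 = 18.8004 kN.
I_c = b·h³/36 = 1.35 × 1.3³/36 = 0.0823875 m⁴.
Centre of pressure: y_p = y_c + I_c/(y_c·A) = 1.73333 + 0.0823875/(1.73333 × 0.8775) = 1.73333 + 0.0541668 = 1.7875 m along the plane.
The resultant acts 0.433333 + 0.0541668 = 0.4875 m (along the plate) below the hinge at the top edge, so the moment about the hinge is M = F × 0.4875 = 18.8004 × 0.4875 = 9.16519 kN·m.

M ≈ 9.17 kN·m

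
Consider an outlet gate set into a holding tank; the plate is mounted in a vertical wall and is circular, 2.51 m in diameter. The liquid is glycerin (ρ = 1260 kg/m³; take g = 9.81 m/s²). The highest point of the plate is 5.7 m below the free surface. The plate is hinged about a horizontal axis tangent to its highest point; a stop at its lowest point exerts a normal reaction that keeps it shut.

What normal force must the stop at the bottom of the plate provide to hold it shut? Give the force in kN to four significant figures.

P ≈ 222.3 kN

γ = ρg = 1260 × 9.81 / 1000 = 12.3606 kN/m³.
The centroid is at the centre, 1.255 m below the top of the plate, so the centroid depth is h_c = 5.7 + 1.255 = 6.955 m.
A = π(1.255)² = 4.94809 m².
Resultant F = γ·h_c·A = 12.3606 × 6.955 × 4.94809 = 425.377 kN.
I_c = πr⁴/4 = π × 1.255⁴/4 = 1.94834 m⁴.
Centre of pressure: y_p = y_c + I_c/(y_c·A) = 6.955 + 1.94834/(6.955 × 4.94809) = 6.955 + 0.0566148 = 7.01161 m along the plane.
The resultant acts 1.255 + 0.0566148 = 1.31161 m (along the plate) below the hinge at the top edge, so the moment about the hinge is M = F × 1.31161 = 425.377 × 1.31161 = 557.929 kN·m.
A normal force at the bottom, 2.51 m from the hinge, must supply this moment: P = 557.929/2.51 = 222.282 kN.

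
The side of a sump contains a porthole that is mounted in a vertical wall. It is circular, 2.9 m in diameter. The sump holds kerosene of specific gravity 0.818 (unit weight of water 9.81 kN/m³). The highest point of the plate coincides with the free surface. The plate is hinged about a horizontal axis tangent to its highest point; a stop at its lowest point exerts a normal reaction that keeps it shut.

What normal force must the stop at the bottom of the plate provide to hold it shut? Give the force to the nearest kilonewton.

γ = 0.818 × 9.81 = 8.02458 kN/m³.
The centroid is at the centre, 1.45 m below the top of the plate, so the centroid depth is h_c = 1.45 m.
A = π(1.45)² = 6.6052 m².
Resultant F = γ·h_c·A = 8.02458 × 1.45 × 6.6052 = 76.8557 kN.
I_c = πr⁴/4 = π × 1.45⁴/4 = 3.47186 m⁴.
Centre of pressure: y_p = y_c + I_c/(y_c·A) = 1.45 + 3.47186/(1.45 × 6.6052) = 1.45 + 0.3625 = 1.8125 m along the plane.
The resultant acts 1.45 + 0.3625 = 1.8125 m (along the plate) below the hinge at the top edge, so the moment about the hinge is M = F × 1.8125 = 76.8557 × 1.8125 = 139.301 kN·m.
A normal force at the bottom, 2.9 m from the hinge, must supply this moment: P = 139.301/2.9 = 48.0348 kN.

P ≈ 48 kN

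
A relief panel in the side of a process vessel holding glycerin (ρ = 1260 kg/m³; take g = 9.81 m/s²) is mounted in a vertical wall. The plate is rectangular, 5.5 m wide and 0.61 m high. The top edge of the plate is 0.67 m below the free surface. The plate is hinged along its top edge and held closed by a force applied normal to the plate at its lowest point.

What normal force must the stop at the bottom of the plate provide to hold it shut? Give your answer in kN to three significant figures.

γ = ρg = 1260 × 9.81 / 1000 = 12.3606 kN/m³.
The centroid lies 0.61/2 = 0.305 m below the top edge, so the centroid depth is h_c = 0.67 + 0.305 = 0.975 m.
A = 5.5 × 0.61 = 3.355 m².
Resultant F = γ·h_c·A = 12.3606 × 0.975 × 3.355 = 40.4331 kN.
I_c = b·h³/12 = 5.5 × 0.61³/12 = 0.104033 m⁴.
Centre of pressure: y_p = y_c + I_c/(y_c·A) = 0.975 + 0.104033/(0.975 × 3.355) = 0.975 + 0.0318034 = 1.0068 m along the plane.
The resultant acts 0.305 + 0.0318034 = 0.336803 m (along the plate) below the hinge at the top edge, so the moment about the hinge is M = F × 0.336803 = 40.4331 × 0.336803 = 13.618 kN·m.
A normal force at the bottom, 0.61 m from the hinge, must supply this moment: P = 13.618/0.61 = 22.3246 kN.

P ≈ 22.3 kN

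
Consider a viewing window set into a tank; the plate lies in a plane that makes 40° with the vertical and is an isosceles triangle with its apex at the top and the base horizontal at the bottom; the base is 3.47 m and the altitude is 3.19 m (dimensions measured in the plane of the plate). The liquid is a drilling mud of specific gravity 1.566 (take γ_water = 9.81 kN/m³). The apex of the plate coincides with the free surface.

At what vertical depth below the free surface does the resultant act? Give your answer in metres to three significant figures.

γ = 1.566 × 9.81 = 15.36246 kN/m³.
The plate makes 40° with the vertical, i.e. θ = 90° − 40° = 50° to the horizontal. Measuring y along the incline from the free-surface line, vertical depth h = y·sinθ with sinθ = 0.766044.
With the apex up, the centroid sits 2h/3 = 2 × 3.19/3 = 2.12667 m below the apex, so y_c = 2.12667 m and h_c = 2.12667 × 0.766044 = 1.62912 m.
A = ½ × 3.47 × 3.19 = 5.53465 m².
Resultant F = γ·h_c·A = 15.36246 × 1.62912 × 5.53465 = 138.517 kN.
I_c = b·h³/36 = 3.47 × 3.19³/36 = 3.12895 m⁴.
Centre of pressure: y_p = y_c + I_c/(y_c·A) = 2.12667 + 3.12895/(2.12667 × 5.53465) = 2.12667 + 0.265833 = 2.3925 m along the plane.
Vertically, h_p = y_p·sinθ = 2.3925 × 0.766044 = 1.83276 m.

h_p = 1.83 m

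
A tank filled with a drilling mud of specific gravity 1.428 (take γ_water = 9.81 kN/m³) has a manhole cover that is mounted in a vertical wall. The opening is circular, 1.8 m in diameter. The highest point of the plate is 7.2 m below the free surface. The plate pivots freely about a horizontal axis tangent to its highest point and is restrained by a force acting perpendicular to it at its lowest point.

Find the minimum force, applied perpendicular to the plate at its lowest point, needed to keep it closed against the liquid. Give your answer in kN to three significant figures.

P ≈ 148 kN

γ = 1.428 × 9.81 = 14.00868 kN/m³.
The centroid is at the centre, 0.9 m below the top of the plate, so the centroid depth is h_c = 7.2 + 0.9 = 8.1 m.
A = π(0.9)² = 2.54469 m².
Resultant F = γ·h_c·A = 14.00868 × 8.1 × 2.54469 = 288.747 kN.
I_c = πr⁴/4 = π × 0.9⁴/4 = 0.5153 m⁴.
Centre of pressure: y_p = y_c + I_c/(y_c·A) = 8.1 + 0.5153/(8.1 × 2.54469) = 8.1 + 0.025 = 8.125 m along the plane.
The resultant acts 0.9 + 0.025 = 0.925 m (along the plate) below the hinge at the top edge, so the moment about the hinge is M = F × 0.925 = 288.747 × 0.925 = 267.091 kN·m.
A normal force at the bottom, 1.8 m from the hinge, must supply this moment: P = 267.091/1.8 = 148.384 kN.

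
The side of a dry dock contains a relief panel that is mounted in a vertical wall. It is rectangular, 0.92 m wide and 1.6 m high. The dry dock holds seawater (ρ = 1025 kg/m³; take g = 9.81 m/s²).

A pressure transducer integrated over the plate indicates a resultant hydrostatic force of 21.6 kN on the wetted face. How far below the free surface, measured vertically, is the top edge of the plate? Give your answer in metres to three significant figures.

d_top ≈ 0.659 m

γ = ρg = 1025 × 9.81 / 1000 = 10.05525 kN/m³.
A = 0.92 × 1.6 = 1.472 m².
From F = γ·h_c·A, the centroid depth is h_c = 21.6/(10.05525 × 1.472) = 1.45933 m.
The centroid lies 1.6/2 = 0.8 m below the top edge, so the top edge sits at h_top = 1.45933 − 0.8 = 0.65933 m below the surface.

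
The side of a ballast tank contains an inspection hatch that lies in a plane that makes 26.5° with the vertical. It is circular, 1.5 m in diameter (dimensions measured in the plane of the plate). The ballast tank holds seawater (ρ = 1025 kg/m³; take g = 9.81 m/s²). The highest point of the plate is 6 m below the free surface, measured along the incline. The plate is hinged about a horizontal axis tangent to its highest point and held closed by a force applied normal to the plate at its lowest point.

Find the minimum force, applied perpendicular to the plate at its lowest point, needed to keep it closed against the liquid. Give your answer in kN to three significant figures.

γ = ρg = 1025 × 9.81 / 1000 = 10.05525 kN/m³.
The plate makes 26.5° with the vertical, i.e. θ = 90° − 26.5° = 63.5° to the horizontal. Measuring y along the incline from the free-surface line, vertical depth h = y·sinθ with sinθ = 0.894934.
The centroid is at the centre, 0.75 m below the top of the plate, so y_c = 6 + 0.75 = 6.75 m and h_c = 6.75 × 0.894934 = 6.0408 m.
A = π(0.75)² = 1.76715 m².
Resultant F = γ·h_c·A = 10.05525 × 6.0408 × 1.76715 = 107.34 kN.
I_c = πr⁴/4 = π × 0.75⁴/4 = 0.248505 m⁴.
Centre of pressure: y_p = y_c + I_c/(y_c·A) = 6.75 + 0.248505/(6.75 × 1.76715) = 6.75 + 0.0208333 = 6.77083 m along the plane.
The resultant acts 0.75 + 0.0208333 = 0.770833 m (along the plate) below the hinge at the top edge, so the moment about the hinge is M = F × 0.770833 = 107.34 × 0.770833 = 82.7412 kN·m.
A normal force at the bottom, 1.5 m from the hinge, must supply this moment: P = 82.7412/1.5 = 55.1608 kN.

P ≈ 55.2 kN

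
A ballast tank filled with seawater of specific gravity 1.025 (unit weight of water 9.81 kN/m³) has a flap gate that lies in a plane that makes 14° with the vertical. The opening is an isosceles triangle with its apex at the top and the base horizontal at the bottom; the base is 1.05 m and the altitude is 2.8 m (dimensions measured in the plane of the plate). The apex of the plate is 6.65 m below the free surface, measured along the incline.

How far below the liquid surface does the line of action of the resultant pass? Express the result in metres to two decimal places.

h_p = 8.31 m

γ = 1.025 × 9.81 = 10.05525 kN/m³.
The plate makes 14° with the vertical, i.e. θ = 90° − 14° = 76° to the horizontal. Measuring y along the incline from the free-surface line, vertical depth h = y·sinθ with sinθ = 0.970296.
With the apex up, the centroid sits 2h/3 = 2 × 2.8/3 = 1.86667 m below the apex, so y_c = 6.65 + 1.86667 = 8.51667 m and h_c = 8.51667 × 0.970296 = 8.26369 m.
A = ½ × 1.05 × 2.8 = 1.47 m².
Resultant F = γ·h_c·A = 10.05525 × 8.26369 × 1.47 = 122.147 kN.
I_c = b·h³/36 = 1.05 × 2.8³/36 = 0.640267 m⁴.
Centre of pressure: y_p = y_c + I_c/(y_c·A) = 8.51667 + 0.640267/(8.51667 × 1.47) = 8.51667 + 0.0511416 = 8.56781 m along the plane.
Vertically, h_p = y_p·sinθ = 8.56781 × 0.970296 = 8.31331 m.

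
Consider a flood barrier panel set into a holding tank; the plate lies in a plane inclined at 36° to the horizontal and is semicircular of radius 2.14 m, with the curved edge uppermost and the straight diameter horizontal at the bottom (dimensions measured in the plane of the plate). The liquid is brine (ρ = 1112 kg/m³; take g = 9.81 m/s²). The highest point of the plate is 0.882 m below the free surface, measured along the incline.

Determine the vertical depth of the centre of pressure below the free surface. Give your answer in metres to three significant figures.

γ = ρg = 1112 × 9.81 / 1000 = 10.90872 kN/m³.
Let θ = 36° be the plate's angle to the horizontal; measure y along the incline from where the plane meets the free surface. Vertical depth h = y·sinθ with sinθ = 0.587785.
The centroid lies 4r/(3π) = 0.908244 m above the diameter, so r − 4r/(3π) = 2.14 − 0.908244 = 1.23176 m below the topmost point, so y_c = 0.882 + 1.23176 = 2.11376 m and h_c = 2.11376 × 0.587785 = 1.24244 m.
A = πr²/2 = π × 2.14²/2 = 7.19362 m².
Resultant F = γ·h_c·A = 10.90872 × 1.24244 × 7.19362 = 97.4982 kN.
I_c = (π/8 − 8/(9π))·r⁴ = 0.109757 × 2.14⁴ = 2.3019 m⁴.
Centre of pressure: y_p = y_c + I_c/(y_c·A) = 2.11376 + 2.3019/(2.11376 × 7.19362) = 2.11376 + 0.151385 = 2.26514 m along the plane.
Vertically, h_p = y_p·sinθ = 2.26514 × 0.587785 = 1.33142 m.

h_p = 1.33 m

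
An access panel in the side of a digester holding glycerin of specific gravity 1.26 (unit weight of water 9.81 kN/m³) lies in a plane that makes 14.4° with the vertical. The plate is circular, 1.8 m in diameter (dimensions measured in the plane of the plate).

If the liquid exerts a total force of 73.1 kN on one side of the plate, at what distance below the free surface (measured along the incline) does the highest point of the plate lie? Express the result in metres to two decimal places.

y_top ≈ 1.50 m

γ = 1.26 × 9.81 = 12.3606 kN/m³.
A = π(0.9)² = 2.54469 m².
From F = γ·h_c·A, the centroid depth is h_c = 73.1/(12.3606 × 2.54469) = 2.32404 m.
The plate makes 14.4° with the vertical, i.e. θ = 90° − 14.4° = 75.6° to the horizontal. Measuring y along the incline from the free-surface line, vertical depth h = y·sinθ with sinθ = 0.968583.
Along the incline, y_c = h_c/sinθ = 2.32404/0.968583 = 2.39942 m.
The centroid is at the centre, 0.9 m below the top of the plate, so the highest point sits at y_top = 2.39942 − 0.9 = 1.49942 m along the incline.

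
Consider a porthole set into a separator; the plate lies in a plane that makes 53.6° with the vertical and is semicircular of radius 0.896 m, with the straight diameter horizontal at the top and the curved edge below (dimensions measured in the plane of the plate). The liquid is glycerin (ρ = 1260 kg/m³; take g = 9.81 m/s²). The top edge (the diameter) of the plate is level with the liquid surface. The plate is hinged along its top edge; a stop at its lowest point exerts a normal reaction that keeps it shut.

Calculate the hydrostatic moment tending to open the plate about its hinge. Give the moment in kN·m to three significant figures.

M ≈ 1.86 kN·m

γ = ρg = 1260 × 9.81 / 1000 = 12.3606 kN/m³.
The plate makes 53.6° with the vertical, i.e. θ = 90° − 53.6° = 36.4° to the horizontal. Measuring y along the incline from the free-surface line, vertical depth h = y·sinθ with sinθ = 0.593419.
The centroid of a semicircle lies 4r/(3π) = 0.380274 m from the diameter, here below the top edge, so y_c = 0.380274 m and h_c = 0.380274 × 0.593419 = 0.225662 m.
A = πr²/2 = π × 0.896²/2 = 1.26106 m².
Resultant F = γ·h_c·A = 12.3606 × 0.225662 × 1.26106 = 3.5175 kN.
I_c = (π/8 − 8/(9π))·r⁴ = 0.109757 × 0.896⁴ = 0.0707399 m⁴.
Centre of pressure: y_p = y_c + I_c/(y_c·A) = 0.380274 + 0.0707399/(0.380274 × 1.26106) = 0.380274 + 0.147514 = 0.527788 m along the plane.
The resultant acts 0.380274 + 0.147514 = 0.527788 m (along the plate) below the hinge at the top edge, so the moment about the hinge is M = F × 0.527788 = 3.5175 × 0.527788 = 1.85649 kN·m.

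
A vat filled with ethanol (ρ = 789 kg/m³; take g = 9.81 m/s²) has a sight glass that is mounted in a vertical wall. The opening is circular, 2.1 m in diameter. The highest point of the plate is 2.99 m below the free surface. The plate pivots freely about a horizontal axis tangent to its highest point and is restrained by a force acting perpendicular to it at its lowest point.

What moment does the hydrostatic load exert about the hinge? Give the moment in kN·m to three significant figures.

γ = ρg = 789 × 9.81 / 1000 = 7.74009 kN/m³.
The centroid is at the centre, 1.05 m below the top of the plate, so the centroid depth is h_c = 2.99 + 1.05 = 4.04 m.
A = π(1.05)² = 3.46361 m².
Resultant F = γ·h_c·A = 7.74009 × 4.04 × 3.46361 = 108.307 kN.
I_c = πr⁴/4 = π × 1.05⁴/4 = 0.954656 m⁴.
Centre of pressure: y_p = y_c + I_c/(y_c·A) = 4.04 + 0.954656/(4.04 × 3.46361) = 4.04 + 0.0682239 = 4.10822 m along the plane.
The resultant acts 1.05 + 0.0682239 = 1.11822 m (along the plate) below the hinge at the top edge, so the moment about the hinge is M = F × 1.11822 = 108.307 × 1.11822 = 121.111 kN·m.

M ≈ 121 kN·m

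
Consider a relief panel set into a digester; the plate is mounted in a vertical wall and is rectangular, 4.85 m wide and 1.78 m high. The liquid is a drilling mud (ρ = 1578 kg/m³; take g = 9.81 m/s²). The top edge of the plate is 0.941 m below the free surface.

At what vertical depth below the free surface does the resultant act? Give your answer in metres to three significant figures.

h_p = 1.98 m

γ = ρg = 1578 × 9.81 / 1000 = 15.48018 kN/m³.
The centroid lies 1.78/2 = 0.89 m below the top edge, so the centroid depth is h_c = 0.941 + 0.89 = 1.831 m.
A = 4.85 × 1.78 = 8.633 m².
Resultant F = γ·h_c·A = 15.48018 × 1.831 × 8.633 = 244.696 kN.
I_c = b·h³/12 = 4.85 × 1.78³/12 = 2.2794 m⁴.
Centre of pressure: y_p = y_c + I_c/(y_c·A) = 1.831 + 2.2794/(1.831 × 8.633) = 1.831 + 0.144202 = 1.9752 m along the plane.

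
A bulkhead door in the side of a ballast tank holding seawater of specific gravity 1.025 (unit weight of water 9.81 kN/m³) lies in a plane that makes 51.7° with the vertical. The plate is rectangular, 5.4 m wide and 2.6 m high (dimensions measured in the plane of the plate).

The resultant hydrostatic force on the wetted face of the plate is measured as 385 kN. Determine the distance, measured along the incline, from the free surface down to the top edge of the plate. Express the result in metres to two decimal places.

y_top ≈ 3.10 m

γ = 1.025 × 9.81 = 10.05525 kN/m³.
A = 5.4 × 2.6 = 14.04 m².
From F = γ·h_c·A, the centroid depth is h_c = 385/(10.05525 × 14.04) = 2.7271 m.
The plate makes 51.7° with the vertical, i.e. θ = 90° − 51.7° = 38.3° to the horizontal. Measuring y along the incline from the free-surface line, vertical depth h = y·sinθ with sinθ = 0.619779.
Along the incline, y_c = h_c/sinθ = 2.7271/0.619779 = 4.40012 m.
The centroid lies 2.6/2 = 1.3 m below the top edge, so the top edge sits at y_top = 4.40012 − 1.3 = 3.10012 m along the incline.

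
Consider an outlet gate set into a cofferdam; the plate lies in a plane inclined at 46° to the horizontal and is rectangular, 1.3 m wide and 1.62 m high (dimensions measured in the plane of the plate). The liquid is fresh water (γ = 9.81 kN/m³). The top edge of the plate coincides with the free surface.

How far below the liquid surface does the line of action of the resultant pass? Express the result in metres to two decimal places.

h_p = 0.78 m

γ = 9.81 kN/m³.
Let θ = 46° be the plate's angle to the horizontal; measure y along the incline from where the plane meets the free surface. Vertical depth h = y·sinθ with sinθ = 0.719340.
The centroid lies 1.62/2 = 0.81 m below the top edge, so y_c = 0.81 m and h_c = 0.81 × 0.719340 = 0.582665 m.
A = 1.3 × 1.62 = 2.106 m².
Resultant F = γ·h_c·A = 9.81 × 0.582665 × 2.106 = 12.0378 kN.
I_c = b·h³/12 = 1.3 × 1.62³/12 = 0.460582 m⁴.
Centre of pressure: y_p = y_c + I_c/(y_c·A) = 0.81 + 0.460582/(0.81 × 2.106) = 0.81 + 0.27 = 1.08 m along the plane.
Vertically, h_p = y_p·sinθ = 1.08 × 0.719340 = 0.776887 m.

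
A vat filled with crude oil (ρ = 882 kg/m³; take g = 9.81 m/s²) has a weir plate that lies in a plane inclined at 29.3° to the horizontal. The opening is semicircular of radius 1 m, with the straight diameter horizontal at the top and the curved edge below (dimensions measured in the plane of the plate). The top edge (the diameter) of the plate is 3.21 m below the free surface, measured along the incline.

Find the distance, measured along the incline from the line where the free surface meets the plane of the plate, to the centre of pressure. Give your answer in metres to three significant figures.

y_p = 3.65 m

γ = ρg = 882 × 9.81 / 1000 = 8.65242 kN/m³.
Let θ = 29.3° be the plate's angle to the horizontal; measure y along the incline from where the plane meets the free surface. Vertical depth h = y·sinθ with sinθ = 0.489382.
The centroid of a semicircle lies 4r/(3π) = 0.424413 m from the diameter, here below the top edge, so y_c = 3.21 + 0.424413 = 3.63441 m and h_c = 3.63441 × 0.489382 = 1.77861 m.
A = πr²/2 = π × 1²/2 = 1.5708 m².
Resultant F = γ·h_c·A = 8.65242 × 1.77861 × 1.5708 = 24.1735 kN.
I_c = (π/8 − 8/(9π))·r⁴ = 0.109757 × 1⁴ = 0.109757 m⁴.
Centre of pressure: y_p = y_c + I_c/(y_c·A) = 3.63441 + 0.109757/(3.63441 × 1.5708) = 3.63441 + 0.0192255 = 3.65364 m along the plane.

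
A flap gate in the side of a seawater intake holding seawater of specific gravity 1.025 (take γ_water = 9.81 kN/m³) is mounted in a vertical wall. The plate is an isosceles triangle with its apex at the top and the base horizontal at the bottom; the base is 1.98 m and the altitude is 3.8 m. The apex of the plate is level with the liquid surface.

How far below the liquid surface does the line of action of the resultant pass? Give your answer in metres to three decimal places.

γ = 1.025 × 9.81 = 10.05525 kN/m³.
With the apex up, the centroid sits 2h/3 = 2 × 3.8/3 = 2.53333 m below the apex, so the centroid depth is h_c = 2.53333 m.
A = ½ × 1.98 × 3.8 = 3.762 m².
Resultant F = γ·h_c·A = 10.05525 × 2.53333 × 3.762 = 95.8304 kN.
I_c = b·h³/36 = 1.98 × 3.8³/36 = 3.01796 m⁴.
Centre of pressure: y_p = y_c + I_c/(y_c·A) = 2.53333 + 3.01796/(2.53333 × 3.762) = 2.53333 + 0.316667 = 2.85 m along the plane.

h_p = 2.850 m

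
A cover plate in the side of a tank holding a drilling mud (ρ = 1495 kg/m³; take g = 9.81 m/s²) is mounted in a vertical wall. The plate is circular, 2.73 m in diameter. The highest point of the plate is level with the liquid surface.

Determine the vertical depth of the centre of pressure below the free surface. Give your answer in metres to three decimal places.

h_p = 1.706 m

γ = ρg = 1495 × 9.81 / 1000 = 14.66595 kN/m³.
The centroid is at the centre, 1.365 m below the top of the plate, so the centroid depth is h_c = 1.365 m.
A = π(1.365)² = 5.85349 m².
Resultant F = γ·h_c·A = 14.66595 × 1.365 × 5.85349 = 117.181 kN.
I_c = πr⁴/4 = π × 1.365⁴/4 = 2.72659 m⁴.
Centre of pressure: y_p = y_c + I_c/(y_c·A) = 1.365 + 2.72659/(1.365 × 5.85349) = 1.365 + 0.34125 = 1.70625 m along the plane.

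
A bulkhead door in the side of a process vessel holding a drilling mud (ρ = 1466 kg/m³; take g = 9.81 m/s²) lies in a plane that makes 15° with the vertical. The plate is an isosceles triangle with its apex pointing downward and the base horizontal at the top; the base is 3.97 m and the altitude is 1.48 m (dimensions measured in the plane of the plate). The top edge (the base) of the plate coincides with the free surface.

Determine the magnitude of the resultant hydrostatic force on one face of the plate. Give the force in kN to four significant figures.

F ≈ 20.13 kN

γ = ρg = 1466 × 9.81 / 1000 = 14.38146 kN/m³.
The plate makes 15° with the vertical, i.e. θ = 90° − 15° = 75° to the horizontal. Measuring y along the incline from the free-surface line, vertical depth h = y·sinθ with sinθ = 0.965926.
With the apex down, the centroid sits h/3 = 1.48/3 = 0.493333 m below the base (the top edge), so y_c = 0.493333 m and h_c = 0.493333 × 0.965926 = 0.476523 m.
A = ½ × 3.97 × 1.48 = 2.9378 m².
Resultant F = γ·h_c·A = 14.38146 × 0.476523 × 2.9378 = 20.133 kN.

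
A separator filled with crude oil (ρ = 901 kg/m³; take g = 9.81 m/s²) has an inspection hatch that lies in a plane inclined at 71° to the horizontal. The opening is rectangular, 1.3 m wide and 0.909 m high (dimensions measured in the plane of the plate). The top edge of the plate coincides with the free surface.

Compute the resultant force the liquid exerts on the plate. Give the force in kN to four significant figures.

γ = ρg = 901 × 9.81 / 1000 = 8.83881 kN/m³.
Let θ = 71° be the plate's angle to the horizontal; measure y along the incline from where the plane meets the free surface. Vertical depth h = y·sinθ with sinθ = 0.945519.
The centroid lies 0.909/2 = 0.4545 m below the top edge, so y_c = 0.4545 m and h_c = 0.4545 × 0.945519 = 0.429738 m.
A = 1.3 × 0.909 = 1.1817 m².
Resultant F = γ·h_c·A = 8.83881 × 0.429738 × 1.1817 = 4.48854 kN.

F ≈ 4.489 kN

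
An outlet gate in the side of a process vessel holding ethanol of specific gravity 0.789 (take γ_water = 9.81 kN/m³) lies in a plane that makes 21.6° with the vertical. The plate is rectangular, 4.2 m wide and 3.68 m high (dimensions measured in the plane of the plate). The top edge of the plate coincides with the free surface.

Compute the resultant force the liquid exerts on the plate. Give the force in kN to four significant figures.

F ≈ 204.7 kN

γ = 0.789 × 9.81 = 7.74009 kN/m³.
The plate makes 21.6° with the vertical, i.e. θ = 90° − 21.6° = 68.4° to the horizontal. Measuring y along the incline from the free-surface line, vertical depth h = y·sinθ with sinθ = 0.929776.
The centroid lies 3.68/2 = 1.84 m below the top edge, so y_c = 1.84 m and h_c = 1.84 × 0.929776 = 1.71079 m.
A = 4.2 × 3.68 = 15.456 m².
Resultant F = γ·h_c·A = 7.74009 × 1.71079 × 15.456 = 204.663 kN.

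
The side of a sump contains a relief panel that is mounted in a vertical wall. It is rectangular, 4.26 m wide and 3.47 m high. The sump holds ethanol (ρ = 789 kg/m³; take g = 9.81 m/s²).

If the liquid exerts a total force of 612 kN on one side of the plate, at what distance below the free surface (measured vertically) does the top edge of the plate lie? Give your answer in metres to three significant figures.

d_top ≈ 3.61 m

γ = ρg = 789 × 9.81 / 1000 = 7.74009 kN/m³.
A = 4.26 × 3.47 = 14.7822 m².
From F = γ·h_c·A, the centroid depth is h_c = 612/(7.74009 × 14.7822) = 5.34892 m.
The centroid lies 3.47/2 = 1.735 m below the top edge, so the top edge sits at h_top = 5.34892 − 1.735 = 3.61392 m below the surface.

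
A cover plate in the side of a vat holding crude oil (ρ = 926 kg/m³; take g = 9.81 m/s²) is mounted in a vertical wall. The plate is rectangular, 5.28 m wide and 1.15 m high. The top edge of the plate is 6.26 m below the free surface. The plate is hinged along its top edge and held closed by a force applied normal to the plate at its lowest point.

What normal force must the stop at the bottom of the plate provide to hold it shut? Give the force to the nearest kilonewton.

γ = ρg = 926 × 9.81 / 1000 = 9.08406 kN/m³.
The centroid lies 1.15/2 = 0.575 m below the top edge, so the centroid depth is h_c = 6.26 + 0.575 = 6.835 m.
A = 5.28 × 1.15 = 6.072 m².
Resultant F = γ·h_c·A = 9.08406 × 6.835 × 6.072 = 377.008 kN.
I_c = b·h³/12 = 5.28 × 1.15³/12 = 0.669185 m⁴.
Centre of pressure: y_p = y_c + I_c/(y_c·A) = 6.835 + 0.669185/(6.835 × 6.072) = 6.835 + 0.0161241 = 6.85112 m along the plane.
The resultant acts 0.575 + 0.0161241 = 0.591124 m (along the plate) below the hinge at the top edge, so the moment about the hinge is M = F × 0.591124 = 377.008 × 0.591124 = 222.858 kN·m.
A normal force at the bottom, 1.15 m from the hinge, must supply this moment: P = 222.858/1.15 = 193.79 kN.

P ≈ 194 kN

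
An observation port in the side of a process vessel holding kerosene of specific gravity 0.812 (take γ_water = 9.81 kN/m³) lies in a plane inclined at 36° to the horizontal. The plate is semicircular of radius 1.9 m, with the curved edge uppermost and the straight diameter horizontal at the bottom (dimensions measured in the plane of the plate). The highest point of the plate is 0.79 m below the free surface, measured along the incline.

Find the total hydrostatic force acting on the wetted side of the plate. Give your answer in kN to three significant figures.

F ≈ 50.0 kN

γ = 0.812 × 9.81 = 7.96572 kN/m³.
Let θ = 36° be the plate's angle to the horizontal; measure y along the incline from where the plane meets the free surface. Vertical depth h = y·sinθ with sinθ = 0.587785.
The centroid lies 4r/(3π) = 0.806385 m above the diameter, so r − 4r/(3π) = 1.9 − 0.806385 = 1.09361 m below the topmost point, so y_c = 0.79 + 1.09361 = 1.88361 m and h_c = 1.88361 × 0.587785 = 1.10716 m.
A = πr²/2 = π × 1.9²/2 = 5.67057 m².
Resultant F = γ·h_c·A = 7.96572 × 1.10716 × 5.67057 = 50.0106 kN.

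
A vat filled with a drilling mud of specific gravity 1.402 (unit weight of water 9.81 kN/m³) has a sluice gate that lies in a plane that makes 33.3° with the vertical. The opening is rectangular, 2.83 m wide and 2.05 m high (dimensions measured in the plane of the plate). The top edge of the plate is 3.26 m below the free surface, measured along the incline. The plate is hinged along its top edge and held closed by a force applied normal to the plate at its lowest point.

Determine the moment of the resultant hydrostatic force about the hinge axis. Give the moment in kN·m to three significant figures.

M ≈ 316 kN·m

γ = 1.402 × 9.81 = 13.75362 kN/m³.
The plate makes 33.3° with the vertical, i.e. θ = 90° − 33.3° = 56.7° to the horizontal. Measuring y along the incline from the free-surface line, vertical depth h = y·sinθ with sinθ = 0.835807.
The centroid lies 2.05/2 = 1.025 m below the top edge, so y_c = 3.26 + 1.025 = 4.285 m and h_c = 4.285 × 0.835807 = 3.58143 m.
A = 2.83 × 2.05 = 5.8015 m².
Resultant F = γ·h_c·A = 13.75362 × 3.58143 × 5.8015 = 285.768 kN.
I_c = b·h³/12 = 2.83 × 2.05³/12 = 2.03173 m⁴.
Centre of pressure: y_p = y_c + I_c/(y_c·A) = 4.285 + 2.03173/(4.285 × 5.8015) = 4.285 + 0.0817288 = 4.36673 m along the plane.
The resultant acts 1.025 + 0.0817288 = 1.10673 m (along the plate) below the hinge at the top edge, so the moment about the hinge is M = F × 1.10673 = 285.768 × 1.10673 = 316.268 kN·m.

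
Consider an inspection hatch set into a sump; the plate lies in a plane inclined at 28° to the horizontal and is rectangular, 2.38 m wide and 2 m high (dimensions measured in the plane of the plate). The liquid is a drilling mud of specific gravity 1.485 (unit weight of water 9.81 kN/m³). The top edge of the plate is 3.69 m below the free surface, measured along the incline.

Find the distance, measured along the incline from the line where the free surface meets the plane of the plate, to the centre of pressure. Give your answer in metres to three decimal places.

y_p = 4.761 m

γ = 1.485 × 9.81 = 14.56785 kN/m³.
Let θ = 28° be the plate's angle to the horizontal; measure y along the incline from where the plane meets the free surface. Vertical depth h = y·sinθ with sinθ = 0.469472.
The centroid lies 2/2 = 1 m below the top edge, so y_c = 3.69 + 1 = 4.69 m and h_c = 4.69 × 0.469472 = 2.20182 m.
A = 2.38 × 2 = 4.76 m².
Resultant F = γ·h_c·A = 14.56785 × 2.20182 × 4.76 = 152.681 kN.
I_c = b·h³/12 = 2.38 × 2³/12 = 1.58667 m⁴.
Centre of pressure: y_p = y_c + I_c/(y_c·A) = 4.69 + 1.58667/(4.69 × 4.76) = 4.69 + 0.0710734 = 4.76107 m along the plane.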